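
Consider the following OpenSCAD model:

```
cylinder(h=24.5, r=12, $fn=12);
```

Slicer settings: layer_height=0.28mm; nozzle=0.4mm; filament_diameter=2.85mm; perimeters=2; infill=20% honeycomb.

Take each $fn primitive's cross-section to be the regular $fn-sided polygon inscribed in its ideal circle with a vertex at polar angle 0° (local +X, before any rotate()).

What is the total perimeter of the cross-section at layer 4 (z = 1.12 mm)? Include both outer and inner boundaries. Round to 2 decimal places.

At z = 1.12 mm: the r=12 cylinder contributes a regular 12-gon of circumradius 12 (perimeter = 2·12·12.000·sin(180°/12) = 74.54 mm). Overall, the cross-section is a single solid region. Total boundary length (outer) = 74.54 mm.

74.54 mm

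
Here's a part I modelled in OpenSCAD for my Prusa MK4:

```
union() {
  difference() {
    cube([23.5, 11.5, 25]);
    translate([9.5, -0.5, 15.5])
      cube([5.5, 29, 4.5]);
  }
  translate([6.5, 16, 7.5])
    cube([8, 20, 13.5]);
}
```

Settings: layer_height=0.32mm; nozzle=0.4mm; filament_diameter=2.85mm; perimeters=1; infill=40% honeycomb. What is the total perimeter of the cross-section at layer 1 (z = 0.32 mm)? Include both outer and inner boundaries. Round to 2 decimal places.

70.00 mm

At z = 0.32 mm: the cube (footprint 23.5×11.5) is included at this height (perimeter 70.00 mm); the cube at (9.5, -0.5) does not reach this height (z outside [15.5, 20]); Subtracting the remaining from the first: none of the subtracted shapes is present at this height, so the 23.5×11.5 cube is unchanged — boundary = 70.00 mm; the cube at (6.5, 16) is absent (z outside [7.5, 21]); Combining (union): only the result so far is present, so the union is just that shape — boundary = 70.00 mm. Overall, the cross-section is a single solid region. Total boundary length (outer) = 70.00 mm.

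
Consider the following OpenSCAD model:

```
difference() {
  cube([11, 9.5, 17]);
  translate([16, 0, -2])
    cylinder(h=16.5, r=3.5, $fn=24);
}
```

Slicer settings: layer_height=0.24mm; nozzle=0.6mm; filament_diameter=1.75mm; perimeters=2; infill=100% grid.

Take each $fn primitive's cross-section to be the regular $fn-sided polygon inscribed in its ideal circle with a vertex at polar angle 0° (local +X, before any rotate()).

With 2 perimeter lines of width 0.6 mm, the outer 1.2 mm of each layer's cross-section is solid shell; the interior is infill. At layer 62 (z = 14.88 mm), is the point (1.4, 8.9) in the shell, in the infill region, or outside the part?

At z = 14.88 mm: the cube is present — its section is the full 11×9.5 rectangle; the cylinder at (16, 0) is absent (z outside [-2, 14.5]); After the difference (first − rest): none of the subtracted shapes is present at this height, so the 11×9.5 cube is unchanged — 1 connected region. Overall, the cross-section is a single solid region. The nearest boundary edge runs (11.00, 9.50)→(0.00, 9.50); distance from the point to it = 0.60 mm. The point is inside the cross-section, 0.60 mm from the nearest boundary — within the 1.2 mm shell band (2 × 0.6).

shell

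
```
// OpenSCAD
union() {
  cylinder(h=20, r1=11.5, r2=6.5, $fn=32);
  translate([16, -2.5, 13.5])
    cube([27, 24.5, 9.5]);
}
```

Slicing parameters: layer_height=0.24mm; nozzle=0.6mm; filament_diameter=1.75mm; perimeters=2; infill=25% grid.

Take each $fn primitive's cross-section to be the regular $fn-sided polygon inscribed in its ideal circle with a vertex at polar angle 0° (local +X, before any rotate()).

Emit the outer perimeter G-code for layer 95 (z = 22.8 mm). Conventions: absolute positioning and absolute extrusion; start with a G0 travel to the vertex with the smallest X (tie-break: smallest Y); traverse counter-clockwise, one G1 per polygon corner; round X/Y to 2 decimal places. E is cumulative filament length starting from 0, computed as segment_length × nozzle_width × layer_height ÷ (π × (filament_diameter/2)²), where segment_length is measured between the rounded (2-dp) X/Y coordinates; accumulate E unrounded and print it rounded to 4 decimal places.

G0 X16.00 Y-2.50 Z22.80
G1 X43.00 Y-2.50 E1.6164
G1 X43.00 Y22.00 E3.0832
G1 X16.00 Y22.00 E4.6997
G1 X16.00 Y-2.50 E6.1664

At z = 22.8 mm: the cone is absent (z outside [0, 20]); the 27×24.5 cube at (16, -2.5) contributes its full rectangle; Taking the union: only the 27×24.5 cube at (16, -2.5) is present, so the union is just that shape — 1 connected region. The outline is a single polygon with 4 vertices. Extrusion per mm of travel: 0.6 × 0.24 / (π × 0.875²) = 0.059868. Accumulating E over each segment gives final E = 6.1664.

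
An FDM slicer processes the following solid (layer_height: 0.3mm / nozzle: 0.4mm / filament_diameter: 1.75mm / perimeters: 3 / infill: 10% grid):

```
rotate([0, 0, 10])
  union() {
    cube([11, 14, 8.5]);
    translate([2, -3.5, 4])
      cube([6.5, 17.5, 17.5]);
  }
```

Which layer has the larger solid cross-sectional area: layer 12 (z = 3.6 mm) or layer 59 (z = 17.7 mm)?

Layer 12 (z = 3.6): the cube (footprint 11×14) is included at this height (area 154.00 mm²); the cube at (2, -3.5) is absent (z outside [4, 21.5]); Combining (union): only the 11×14 cube is present, so the union is just that shape — area = 154.00 mm²; (rotated 10° about Z; rotation is an isometry so areas/perimeters/island counts are preserved). So its area = 154.00 mm². Layer 59 (z = 17.7): the cube does not reach this height (z outside [0, 8.5]); the 6.5×17.5 cube at (2, -3.5) contributes its full rectangle (area 113.75 mm²); Combining (union): only the 6.5×17.5 cube at (2, -3.5) is present, so the union is just that shape — area = 113.75 mm²; (rotated 10° about Z; rotation is an isometry so areas/perimeters/island counts are preserved). So its area = 113.75 mm². Layer 12 is larger (154.00 vs 113.75 mm²).

layer 12 (z = 3.6 mm)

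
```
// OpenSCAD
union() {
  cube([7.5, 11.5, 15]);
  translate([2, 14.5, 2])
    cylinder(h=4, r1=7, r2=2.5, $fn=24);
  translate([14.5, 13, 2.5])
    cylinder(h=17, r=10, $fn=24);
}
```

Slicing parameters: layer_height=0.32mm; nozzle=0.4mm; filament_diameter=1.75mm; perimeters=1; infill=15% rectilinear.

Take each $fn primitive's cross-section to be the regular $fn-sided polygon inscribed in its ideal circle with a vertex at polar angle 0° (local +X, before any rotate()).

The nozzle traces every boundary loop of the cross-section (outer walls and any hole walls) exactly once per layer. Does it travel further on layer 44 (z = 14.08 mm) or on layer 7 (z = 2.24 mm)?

layer 44 (z = 14.08 mm)

Layer 44 (z = 14.08): the cube (footprint 7.5×11.5) is included at this height (perimeter 38.00 mm); the cone at (2, 14.5) does not reach this height (z outside [2, 6]); the r=10 cylinder at (14.5, 13) gives a regular 24-gon of circumradius 10 (constant along its height) (perimeter = 2·24·10.000·sin(180°/24) = 62.65 mm); Combining (union): the regions partially overlap (shared area 9.98 mm²), so the edge portions inside another operand are dropped and the merged outline is re-measured after clipping — boundary = 85.82 mm. So its perimeter = 85.82 mm. Layer 7 (z = 2.24): the cube (footprint 7.5×11.5) is included at this height (perimeter 38.00 mm); the cone at (2, 14.5) contributes a regular 24-gon of circumradius 6.730 (interpolated between r1=7 and r2=2.5 at t=0.060) (perimeter = 2·24·6.730·sin(180°/24) = 42.17 mm); the cylinder at (14.5, 13) is not intersected at this z (z outside [2.5, 19.5]); Merging all regions: the regions partially overlap (shared area 22.76 mm²), so the edge portions inside another operand are dropped and the merged outline is re-measured after clipping — boundary = 59.95 mm. So its perimeter = 59.95 mm. Layer 44 is larger (85.82 vs 59.95 mm).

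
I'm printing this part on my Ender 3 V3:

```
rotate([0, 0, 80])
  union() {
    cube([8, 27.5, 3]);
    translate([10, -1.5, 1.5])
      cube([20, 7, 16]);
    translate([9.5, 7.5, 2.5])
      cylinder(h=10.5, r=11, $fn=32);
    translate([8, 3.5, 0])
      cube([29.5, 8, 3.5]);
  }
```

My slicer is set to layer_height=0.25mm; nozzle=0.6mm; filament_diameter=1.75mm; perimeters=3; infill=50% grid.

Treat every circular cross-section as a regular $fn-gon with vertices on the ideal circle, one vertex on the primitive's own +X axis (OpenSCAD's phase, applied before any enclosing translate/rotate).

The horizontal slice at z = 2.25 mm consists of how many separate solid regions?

1

At z = 2.25 mm: the cube is present — its section is the full 8×27.5 rectangle; the cube at (10, -1.5) is present — its section is the full 20×7 rectangle; the cylinder at (9.5, 7.5) does not reach this height (z outside [2.5, 13]); the cube at (8, 3.5) (footprint 29.5×8) is included at this height; Taking the union: the regions partially overlap (shared area 40.00 mm²), so overlapping operands fuse into one piece — 1 connected region; (rotated 80° about Z; rotation is an isometry so areas/perimeters/island counts are preserved). The result has 1 disconnected region.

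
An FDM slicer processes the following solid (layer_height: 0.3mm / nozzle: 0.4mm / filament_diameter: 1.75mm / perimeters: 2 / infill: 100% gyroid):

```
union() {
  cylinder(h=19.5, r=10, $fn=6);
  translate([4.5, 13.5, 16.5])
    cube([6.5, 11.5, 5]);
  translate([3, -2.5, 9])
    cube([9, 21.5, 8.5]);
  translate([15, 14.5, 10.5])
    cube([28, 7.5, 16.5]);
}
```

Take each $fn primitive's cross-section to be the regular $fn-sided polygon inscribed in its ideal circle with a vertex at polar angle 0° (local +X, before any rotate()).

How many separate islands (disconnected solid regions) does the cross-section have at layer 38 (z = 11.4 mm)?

At z = 11.4 mm: the r=10 cylinder gives a regular 6-gon of circumradius 10 (constant along its height); the cube at (4.5, 13.5) does not reach this height (z outside [16.5, 21.5]); the 9×21.5 cube at (3, -2.5) contributes its full rectangle; the 28×7.5 cube at (15, 14.5) contributes its full rectangle; Taking the union: the regions partially overlap (shared area 54.67 mm²), so overlapping operands fuse into one piece — 2 connected regions. Overall, the cross-section has 2 separate islands. Island count = 2.

2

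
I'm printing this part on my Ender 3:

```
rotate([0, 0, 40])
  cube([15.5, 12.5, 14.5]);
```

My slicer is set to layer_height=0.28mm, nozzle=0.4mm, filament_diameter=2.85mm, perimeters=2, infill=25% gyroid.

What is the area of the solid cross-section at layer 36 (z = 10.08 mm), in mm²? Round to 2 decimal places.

193.75 mm²

At z = 10.08 mm: the cube is present — its section is the full 15.5×12.5 rectangle (area 193.75 mm²); (whole slice rotated 40° about Z — lengths, areas and connectivity unchanged). Overall, the cross-section is a single solid region. Net area = 193.75 mm².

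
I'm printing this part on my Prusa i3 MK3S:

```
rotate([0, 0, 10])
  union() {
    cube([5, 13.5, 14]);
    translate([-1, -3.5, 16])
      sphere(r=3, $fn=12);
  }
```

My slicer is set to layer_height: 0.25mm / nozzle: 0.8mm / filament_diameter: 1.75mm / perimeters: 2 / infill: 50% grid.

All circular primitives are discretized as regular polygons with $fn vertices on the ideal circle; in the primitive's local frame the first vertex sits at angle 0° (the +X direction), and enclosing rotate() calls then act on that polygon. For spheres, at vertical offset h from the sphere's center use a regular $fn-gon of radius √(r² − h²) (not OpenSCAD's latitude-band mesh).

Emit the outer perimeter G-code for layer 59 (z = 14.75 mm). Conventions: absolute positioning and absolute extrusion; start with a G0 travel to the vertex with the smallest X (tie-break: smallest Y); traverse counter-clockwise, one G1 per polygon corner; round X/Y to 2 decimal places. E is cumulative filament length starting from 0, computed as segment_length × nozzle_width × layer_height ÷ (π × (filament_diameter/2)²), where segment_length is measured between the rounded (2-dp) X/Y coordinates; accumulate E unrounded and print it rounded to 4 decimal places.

At z = 14.75 mm: the cube is not intersected at this z (z outside [0, 14]); the r=3 sphere at (-1, -3.5) contributes a regular 12-gon of circumradius √(3²−1.25²) = 2.727; Taking the union: only the r=3 sphere at (-1, -3.5) is present, so the union is just that shape — 1 connected region; (whole slice rotated 10° about Z — lengths, areas and connectivity unchanged). The outline is a single polygon with 12 vertices. Extrusion per mm of travel: 0.8 × 0.25 / (π × 0.875²) = 0.083150. Accumulating E over each segment gives final E = 1.4089.

G0 X-3.06 Y-4.09 Z14.75
G1 X-2.47 Y-5.37 E0.1172
G1 X-1.31 Y-6.18 E0.2348
G1 X0.10 Y-6.31 E0.3526
G1 X1.38 Y-5.71 E0.4701
G1 X2.19 Y-4.55 E0.5878
G1 X2.31 Y-3.15 E0.7046
G1 X1.71 Y-1.87 E0.8221
G1 X0.56 Y-1.06 E0.9391
G1 X-0.85 Y-0.93 E1.0568
G1 X-2.13 Y-1.53 E1.1744
G1 X-2.94 Y-2.69 E1.2920
G1 X-3.06 Y-4.09 E1.4089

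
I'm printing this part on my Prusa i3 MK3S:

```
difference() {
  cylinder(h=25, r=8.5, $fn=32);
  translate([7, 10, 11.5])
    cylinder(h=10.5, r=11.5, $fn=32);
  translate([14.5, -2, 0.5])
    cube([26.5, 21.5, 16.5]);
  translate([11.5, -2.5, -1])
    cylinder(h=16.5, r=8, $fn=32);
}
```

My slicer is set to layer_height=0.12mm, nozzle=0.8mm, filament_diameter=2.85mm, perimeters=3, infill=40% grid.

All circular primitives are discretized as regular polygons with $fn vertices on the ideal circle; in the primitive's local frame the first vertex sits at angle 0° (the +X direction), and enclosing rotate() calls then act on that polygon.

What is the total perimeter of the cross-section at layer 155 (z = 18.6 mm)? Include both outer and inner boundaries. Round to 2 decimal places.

At z = 18.6 mm: the r=8.5 cylinder gives a regular 32-gon of circumradius 8.5 (constant along its height) (perimeter = 2·32·8.500·sin(180°/32) = 53.32 mm); the cylinder at (7, 10): section is a regular 32-gon, circumradius r=11.5 (perimeter = 2·32·11.500·sin(180°/32) = 72.14 mm); the cube at (14.5, -2) is absent (z outside [0.5, 17]); the cylinder at (11.5, -2.5) is not intersected at this z (z outside [-1, 15.5]); Subtracting the remaining from the first: starting from the r=8.5 cylinder, the r=11.5 cylinder at (7, 10) partially overlaps it — only the 83.27 mm² overlap (of its 412.81 mm²) is removed, clipping the outline — boundary = 51.00 mm. Overall, the cross-section is a single solid region. Total boundary length (outer) = 51.00 mm.

51.00 mm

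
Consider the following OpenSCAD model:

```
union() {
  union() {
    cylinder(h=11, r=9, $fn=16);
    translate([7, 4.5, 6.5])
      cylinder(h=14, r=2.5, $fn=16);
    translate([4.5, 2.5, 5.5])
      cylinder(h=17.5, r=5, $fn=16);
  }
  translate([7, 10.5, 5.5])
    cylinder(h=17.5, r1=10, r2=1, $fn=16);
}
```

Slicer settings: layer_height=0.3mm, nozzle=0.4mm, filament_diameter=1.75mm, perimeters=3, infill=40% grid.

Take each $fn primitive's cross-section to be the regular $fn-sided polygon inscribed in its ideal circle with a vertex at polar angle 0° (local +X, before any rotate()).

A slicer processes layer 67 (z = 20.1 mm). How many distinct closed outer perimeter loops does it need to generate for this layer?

2

At z = 20.1 mm: the cylinder is absent (z outside [0, 11]); the r=2.5 cylinder at (7, 4.5) gives a regular 16-gon of circumradius 2.5 (constant along its height); the r=5 cylinder at (4.5, 2.5) gives a regular 16-gon of circumradius 5 (constant along its height); Merging all regions: the regions partially overlap (shared area 16.84 mm²), so overlapping operands fuse into one piece — 1 connected region; the cone at (7, 10.5): at t=0.834 of its height the radius interpolates to r₁+(r₂−r₁)t = 2.491, giving a regular 16-gon of that circumradius; Merging all regions: the 2 present regions are separate (no shared area or edge), so areas and boundary lengths simply add and each stays a separate island — 2 connected regions. The result has 2 disconnected regions.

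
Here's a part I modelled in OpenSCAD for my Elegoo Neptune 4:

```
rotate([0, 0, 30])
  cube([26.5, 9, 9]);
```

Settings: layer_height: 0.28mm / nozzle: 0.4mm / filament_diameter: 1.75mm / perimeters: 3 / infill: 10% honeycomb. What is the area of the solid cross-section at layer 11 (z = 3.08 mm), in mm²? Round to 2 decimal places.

238.50 mm²

At z = 3.08 mm: the cube is present — its section is the full 26.5×9 rectangle (area 238.50 mm²); (whole slice rotated 30° about Z — lengths, areas and connectivity unchanged). Overall, the cross-section is a single solid region. Net area = 238.50 mm².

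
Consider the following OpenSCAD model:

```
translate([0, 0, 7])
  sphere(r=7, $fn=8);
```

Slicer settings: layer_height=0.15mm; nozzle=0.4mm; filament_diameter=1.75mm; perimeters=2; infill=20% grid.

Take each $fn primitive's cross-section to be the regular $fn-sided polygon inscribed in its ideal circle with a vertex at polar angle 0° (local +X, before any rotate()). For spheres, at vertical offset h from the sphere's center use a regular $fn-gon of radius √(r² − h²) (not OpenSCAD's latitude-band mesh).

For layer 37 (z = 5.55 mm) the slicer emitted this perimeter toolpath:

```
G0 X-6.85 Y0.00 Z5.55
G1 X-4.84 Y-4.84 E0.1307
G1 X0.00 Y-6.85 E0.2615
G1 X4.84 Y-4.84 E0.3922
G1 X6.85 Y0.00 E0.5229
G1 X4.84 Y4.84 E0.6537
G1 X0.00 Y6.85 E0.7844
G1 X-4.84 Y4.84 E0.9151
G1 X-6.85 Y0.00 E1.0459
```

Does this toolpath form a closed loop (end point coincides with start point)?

yes

Start point (G0): (-6.85, 0.00). End point (last G1): the path returns to the start — closed.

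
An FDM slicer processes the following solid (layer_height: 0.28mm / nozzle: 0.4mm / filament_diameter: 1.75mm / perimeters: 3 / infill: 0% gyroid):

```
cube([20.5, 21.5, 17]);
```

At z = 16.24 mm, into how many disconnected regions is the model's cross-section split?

At z = 16.24 mm: the 20.5×21.5 cube contributes its full rectangle. The result has 1 disconnected region.

1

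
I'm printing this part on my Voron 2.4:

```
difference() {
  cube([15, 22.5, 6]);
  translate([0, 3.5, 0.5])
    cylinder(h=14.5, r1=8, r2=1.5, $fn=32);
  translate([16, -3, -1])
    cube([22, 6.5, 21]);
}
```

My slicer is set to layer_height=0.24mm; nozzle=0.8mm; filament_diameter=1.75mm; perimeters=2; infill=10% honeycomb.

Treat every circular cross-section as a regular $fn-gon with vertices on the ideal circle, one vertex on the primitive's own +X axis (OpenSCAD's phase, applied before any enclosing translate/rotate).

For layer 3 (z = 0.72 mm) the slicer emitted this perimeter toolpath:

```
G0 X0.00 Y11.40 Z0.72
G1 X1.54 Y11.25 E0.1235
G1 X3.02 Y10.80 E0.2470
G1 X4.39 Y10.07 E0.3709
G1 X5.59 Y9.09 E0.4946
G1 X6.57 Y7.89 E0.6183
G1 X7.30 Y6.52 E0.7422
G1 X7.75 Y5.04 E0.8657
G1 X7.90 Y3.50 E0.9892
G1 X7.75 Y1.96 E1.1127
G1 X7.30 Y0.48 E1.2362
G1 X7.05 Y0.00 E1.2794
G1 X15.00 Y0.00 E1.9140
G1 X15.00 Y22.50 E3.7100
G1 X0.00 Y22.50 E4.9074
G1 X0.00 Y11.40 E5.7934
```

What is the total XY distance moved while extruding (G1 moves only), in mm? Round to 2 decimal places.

72.58 mm

Sum the Euclidean lengths of each G1 segment: total = 72.58 mm.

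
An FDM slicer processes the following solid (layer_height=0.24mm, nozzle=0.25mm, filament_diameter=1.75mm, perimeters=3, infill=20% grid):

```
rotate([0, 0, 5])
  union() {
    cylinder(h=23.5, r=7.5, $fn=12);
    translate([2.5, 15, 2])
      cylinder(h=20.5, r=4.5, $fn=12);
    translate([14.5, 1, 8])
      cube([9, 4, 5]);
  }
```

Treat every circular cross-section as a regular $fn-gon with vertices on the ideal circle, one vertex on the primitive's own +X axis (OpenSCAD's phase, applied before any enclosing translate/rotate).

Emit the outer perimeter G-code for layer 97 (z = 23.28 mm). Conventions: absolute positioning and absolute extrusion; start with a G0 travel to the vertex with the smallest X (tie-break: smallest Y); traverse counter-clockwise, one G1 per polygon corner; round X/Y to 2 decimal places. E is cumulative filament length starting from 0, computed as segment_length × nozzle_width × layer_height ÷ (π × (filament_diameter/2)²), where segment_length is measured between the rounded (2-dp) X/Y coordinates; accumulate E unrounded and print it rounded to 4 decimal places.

At z = 23.28 mm: the r=7.5 cylinder contributes a regular 12-gon of circumradius 7.5; the cylinder at (2.5, 15) is absent (z outside [2, 22.5]); the cube at (14.5, 1) is not intersected at this z (z outside [8, 13]); Taking the union: only the r=7.5 cylinder is present, so the union is just that shape — 1 connected region; (whole slice rotated 5° about Z — lengths, areas and connectivity unchanged). The outline is a single polygon with 12 vertices. Extrusion per mm of travel: 0.25 × 0.24 / (π × 0.875²) = 0.024945. Accumulating E over each segment gives final E = 1.1620.

G0 X-7.47 Y-0.65 Z23.28
G1 X-6.14 Y-4.30 E0.0969
G1 X-3.17 Y-6.80 E0.1937
G1 X0.65 Y-7.47 E0.2905
G1 X4.30 Y-6.14 E0.3874
G1 X6.80 Y-3.17 E0.4842
G1 X7.47 Y0.65 E0.5810
G1 X6.14 Y4.30 E0.6779
G1 X3.17 Y6.80 E0.7747
G1 X-0.65 Y7.47 E0.8715
G1 X-4.30 Y6.14 E0.9684
G1 X-6.80 Y3.17 E1.0652
G1 X-7.47 Y-0.65 E1.1620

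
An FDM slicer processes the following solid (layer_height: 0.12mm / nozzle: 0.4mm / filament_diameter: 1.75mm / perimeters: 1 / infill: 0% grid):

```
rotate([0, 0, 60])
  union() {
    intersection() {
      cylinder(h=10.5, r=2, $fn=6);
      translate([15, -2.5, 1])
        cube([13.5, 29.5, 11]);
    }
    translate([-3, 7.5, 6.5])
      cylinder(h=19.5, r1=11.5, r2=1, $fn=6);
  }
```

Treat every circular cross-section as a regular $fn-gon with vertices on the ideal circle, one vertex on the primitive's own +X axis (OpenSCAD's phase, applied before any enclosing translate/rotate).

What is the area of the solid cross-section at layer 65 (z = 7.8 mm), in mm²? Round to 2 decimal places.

303.04 mm²

At z = 7.8 mm: the r=2 cylinder gives a regular 6-gon of circumradius 2 (constant along its height) (area = (6/2)·2.000²·sin(360°/6) = 10.39 mm²); the 13.5×29.5 cube at (15, -2.5) contributes its full rectangle (area 398.25 mm²); After intersecting: the 13.5×29.5 cube at (15, -2.5) does not overlap the r=2 cylinder (empty) — nothing remains; the cone at (-3, 7.5) contributes a regular 6-gon of circumradius 10.800 (interpolated between r1=11.5 and r2=1 at t=0.067) (area = (6/2)·10.800²·sin(360°/6) = 303.04 mm²); Combining (union): only the cone at (-3, 7.5) is present, so the union is just that shape — area = 303.04 mm²; (whole slice rotated 60° about Z — lengths, areas and connectivity unchanged). Overall, the cross-section is a single solid region. Net area = 303.04 mm².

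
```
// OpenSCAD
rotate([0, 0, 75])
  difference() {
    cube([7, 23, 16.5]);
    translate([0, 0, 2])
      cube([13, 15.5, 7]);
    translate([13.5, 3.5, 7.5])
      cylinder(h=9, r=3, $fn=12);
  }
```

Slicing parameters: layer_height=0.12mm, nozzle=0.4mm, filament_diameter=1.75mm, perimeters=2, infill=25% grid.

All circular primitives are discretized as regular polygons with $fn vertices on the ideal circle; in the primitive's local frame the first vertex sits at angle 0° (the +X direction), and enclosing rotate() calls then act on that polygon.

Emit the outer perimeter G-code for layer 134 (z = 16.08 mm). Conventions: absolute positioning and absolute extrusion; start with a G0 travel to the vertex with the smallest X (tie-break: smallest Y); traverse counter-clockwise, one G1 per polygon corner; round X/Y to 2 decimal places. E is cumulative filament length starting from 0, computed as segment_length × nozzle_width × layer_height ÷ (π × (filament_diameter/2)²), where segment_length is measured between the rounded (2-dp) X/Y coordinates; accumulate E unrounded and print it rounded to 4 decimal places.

G0 X-22.22 Y5.95 Z16.08
G1 X0.00 Y0.00 E0.4590
G1 X1.81 Y6.76 E0.5987
G1 X-20.40 Y12.71 E1.0576
G1 X-22.22 Y5.95 E1.1973

At z = 16.08 mm: the cube is present — its section is the full 7×23 rectangle; the cube is not intersected at this z (z outside [2, 9]); the cylinder at (13.5, 3.5): section is a regular 12-gon, circumradius r=3; Subtracting the remaining from the first: starting from the 7×23 cube, the r=3 cylinder at (13.5, 3.5) misses the remaining region (no effect) — 1 connected region; (rotated 75° about Z; rotation is an isometry so areas/perimeters/island counts are preserved). The outline is a single polygon with 4 vertices. Extrusion per mm of travel: 0.4 × 0.12 / (π × 0.875²) = 0.019956. Accumulating E over each segment gives final E = 1.1973.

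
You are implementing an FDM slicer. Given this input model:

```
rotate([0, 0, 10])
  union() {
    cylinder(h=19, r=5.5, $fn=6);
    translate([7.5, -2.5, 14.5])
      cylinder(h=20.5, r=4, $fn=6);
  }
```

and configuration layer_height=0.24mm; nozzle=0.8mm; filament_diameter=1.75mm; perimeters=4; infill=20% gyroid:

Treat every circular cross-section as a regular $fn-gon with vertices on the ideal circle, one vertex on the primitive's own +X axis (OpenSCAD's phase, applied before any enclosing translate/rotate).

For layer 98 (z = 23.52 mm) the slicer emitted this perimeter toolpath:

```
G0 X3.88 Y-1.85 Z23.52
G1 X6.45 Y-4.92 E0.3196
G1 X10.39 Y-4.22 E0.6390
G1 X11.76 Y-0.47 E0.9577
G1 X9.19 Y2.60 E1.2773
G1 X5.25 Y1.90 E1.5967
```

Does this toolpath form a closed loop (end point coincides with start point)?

Start point (G0): (3.88, -1.85). End point (last G1): the path does not return to the start — open.

no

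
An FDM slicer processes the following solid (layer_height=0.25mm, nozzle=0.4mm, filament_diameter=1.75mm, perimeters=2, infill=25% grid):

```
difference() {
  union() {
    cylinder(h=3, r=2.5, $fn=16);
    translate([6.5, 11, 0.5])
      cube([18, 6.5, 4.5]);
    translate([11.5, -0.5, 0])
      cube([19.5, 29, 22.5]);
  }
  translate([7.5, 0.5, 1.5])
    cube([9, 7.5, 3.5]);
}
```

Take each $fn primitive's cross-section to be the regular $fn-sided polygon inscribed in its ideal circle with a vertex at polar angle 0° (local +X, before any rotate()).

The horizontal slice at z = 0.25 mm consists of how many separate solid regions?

2

At z = 0.25 mm: the cylinder: section is a regular 16-gon, circumradius r=2.5; the cube at (6.5, 11) does not reach this height (z outside [0.5, 5]); the cube at (11.5, -0.5) (footprint 19.5×29) is included at this height; Combining (union): the 2 present regions are separate (no shared area or edge), so areas and boundary lengths simply add and each stays a separate island — 2 connected regions; the cube at (7.5, 0.5) is absent (z outside [1.5, 5]); After the difference (first − rest): none of the subtracted shapes is present at this height, so the result so far is unchanged — 2 connected regions. The result has 2 disconnected regions.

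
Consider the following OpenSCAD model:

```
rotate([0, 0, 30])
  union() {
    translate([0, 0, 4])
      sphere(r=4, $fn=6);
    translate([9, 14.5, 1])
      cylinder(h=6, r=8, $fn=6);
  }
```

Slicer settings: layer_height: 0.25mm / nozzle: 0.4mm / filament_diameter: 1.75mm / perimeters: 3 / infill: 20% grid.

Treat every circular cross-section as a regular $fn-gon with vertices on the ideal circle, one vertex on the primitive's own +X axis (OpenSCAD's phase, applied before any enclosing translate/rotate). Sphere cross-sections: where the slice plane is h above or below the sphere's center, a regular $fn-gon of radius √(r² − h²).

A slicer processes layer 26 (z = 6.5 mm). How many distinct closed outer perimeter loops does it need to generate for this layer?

2

At z = 6.5 mm: the r=4 sphere slices to a regular 6-gon of circumradius 3.122 (√(r²−h²) with h=2.5 from center); the cylinder at (9, 14.5): section is a regular 6-gon, circumradius r=8; Taking the union: the 2 present regions are separate (no shared area or edge), so areas and boundary lengths simply add and each stays a separate island — 2 connected regions; (rotated 30° about Z; rotation is an isometry so areas/perimeters/island counts are preserved). The result has 2 disconnected regions.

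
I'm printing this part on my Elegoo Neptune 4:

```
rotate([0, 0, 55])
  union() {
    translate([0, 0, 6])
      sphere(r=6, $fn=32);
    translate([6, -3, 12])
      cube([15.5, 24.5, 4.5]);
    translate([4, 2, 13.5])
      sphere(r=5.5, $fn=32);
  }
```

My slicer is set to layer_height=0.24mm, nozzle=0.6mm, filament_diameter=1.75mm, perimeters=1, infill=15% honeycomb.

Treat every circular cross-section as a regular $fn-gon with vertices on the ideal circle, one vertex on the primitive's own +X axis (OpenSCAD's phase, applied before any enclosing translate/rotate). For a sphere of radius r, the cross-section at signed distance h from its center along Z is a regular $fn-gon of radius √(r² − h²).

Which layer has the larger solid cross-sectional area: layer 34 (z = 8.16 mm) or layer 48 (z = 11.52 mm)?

Layer 34 (z = 8.16): the r=6 sphere contributes a regular 32-gon of circumradius √(6²−2.16²) = 5.598 (area = (32/2)·5.598²·sin(360°/32) = 97.81 mm²); the cube at (6, -3) is not intersected at this z (z outside [12, 16.5]); the r=5.5 sphere at (4, 2) slices to a regular 32-gon of circumradius 1.317 (√(r²−h²) with h=5.34 from center) (area = (32/2)·1.317²·sin(360°/32) = 5.41 mm²); Merging all regions: the regions partially overlap — summed areas 103.22 mm² minus the doubly-counted overlap 5.20 mm² gives 98.03 mm² — area = 98.03 mm²; (whole slice rotated 55° about Z — lengths, areas and connectivity unchanged). So its area = 98.03 mm². Layer 48 (z = 11.52): the r=6 sphere slices to a regular 32-gon of circumradius 2.352 (√(r²−h²) with h=5.52 from center) (area = (32/2)·2.352²·sin(360°/32) = 17.26 mm²); the cube at (6, -3) is not intersected at this z (z outside [12, 16.5]); the sphere at (4, 2): section is a regular 32-gon, circumradius = √(r²−h²) = √(5.5²−1.98²) = 5.131 (area = (32/2)·5.131²·sin(360°/32) = 82.19 mm²); Taking the union: the regions partially overlap — summed areas 99.45 mm² minus the doubly-counted overlap 10.77 mm² gives 88.67 mm² — area = 88.67 mm²; (whole slice rotated 55° about Z — lengths, areas and connectivity unchanged). So its area = 88.67 mm². Layer 34 is larger (98.03 vs 88.67 mm²).

layer 34 (z = 8.16 mm)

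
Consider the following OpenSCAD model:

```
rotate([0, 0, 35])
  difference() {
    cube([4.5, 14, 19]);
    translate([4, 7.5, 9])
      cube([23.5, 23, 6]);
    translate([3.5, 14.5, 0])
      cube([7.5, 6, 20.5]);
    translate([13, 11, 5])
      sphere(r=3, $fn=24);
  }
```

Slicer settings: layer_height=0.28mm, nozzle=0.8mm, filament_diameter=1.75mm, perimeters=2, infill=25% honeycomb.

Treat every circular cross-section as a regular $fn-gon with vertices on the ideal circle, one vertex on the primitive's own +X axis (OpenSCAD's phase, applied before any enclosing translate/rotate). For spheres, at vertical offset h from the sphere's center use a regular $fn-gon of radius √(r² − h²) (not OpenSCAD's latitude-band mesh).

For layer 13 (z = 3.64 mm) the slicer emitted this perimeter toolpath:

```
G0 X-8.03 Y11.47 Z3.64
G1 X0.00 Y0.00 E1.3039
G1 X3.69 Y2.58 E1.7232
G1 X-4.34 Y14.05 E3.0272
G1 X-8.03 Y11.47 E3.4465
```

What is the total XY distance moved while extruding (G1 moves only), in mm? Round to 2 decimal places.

37.01 mm

Sum the Euclidean lengths of each G1 segment: total = 37.01 mm.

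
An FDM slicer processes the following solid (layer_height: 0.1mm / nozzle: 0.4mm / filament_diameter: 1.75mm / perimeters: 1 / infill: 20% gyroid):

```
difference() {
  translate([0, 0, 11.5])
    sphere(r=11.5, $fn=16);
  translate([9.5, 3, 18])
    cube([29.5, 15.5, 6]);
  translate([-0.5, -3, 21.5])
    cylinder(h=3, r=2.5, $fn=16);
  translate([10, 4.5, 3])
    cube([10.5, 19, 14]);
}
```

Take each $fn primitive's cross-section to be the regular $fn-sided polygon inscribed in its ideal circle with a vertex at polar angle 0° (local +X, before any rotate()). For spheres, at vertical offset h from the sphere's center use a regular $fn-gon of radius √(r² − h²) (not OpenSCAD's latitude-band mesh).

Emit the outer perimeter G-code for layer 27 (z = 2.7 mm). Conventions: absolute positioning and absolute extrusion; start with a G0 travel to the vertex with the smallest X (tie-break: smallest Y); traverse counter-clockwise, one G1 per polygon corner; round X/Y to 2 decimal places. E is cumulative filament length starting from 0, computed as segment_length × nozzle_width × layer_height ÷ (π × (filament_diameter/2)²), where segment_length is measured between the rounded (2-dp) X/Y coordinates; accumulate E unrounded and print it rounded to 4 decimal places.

At z = 2.7 mm: the sphere: section is a regular 16-gon, circumradius = √(r²−h²) = √(11.5²−8.8²) = 7.403; the cube at (9.5, 3) is not intersected at this z (z outside [18, 24]); the cylinder at (-0.5, -3) is absent (z outside [21.5, 24.5]); the cube at (10, 4.5) does not reach this height (z outside [3, 17]); Taking the first minus the rest: none of the subtracted shapes is present at this height, so the r=11.5 sphere is unchanged — 1 connected region. The outline is a single polygon with 16 vertices. Extrusion per mm of travel: 0.4 × 0.1 / (π × 0.875²) = 0.016630. Accumulating E over each segment gives final E = 0.7683.

G0 X-7.40 Y0.00 Z2.70
G1 X-6.84 Y-2.83 E0.0480
G1 X-5.23 Y-5.23 E0.0960
G1 X-2.83 Y-6.84 E0.1441
G1 X0.00 Y-7.40 E0.1921
G1 X2.83 Y-6.84 E0.2400
G1 X5.23 Y-5.23 E0.2881
G1 X6.84 Y-2.83 E0.3362
G1 X7.40 Y0.00 E0.3841
G1 X6.84 Y2.83 E0.4321
G1 X5.23 Y5.23 E0.4802
G1 X2.83 Y6.84 E0.5282
G1 X0.00 Y7.40 E0.5762
G1 X-2.83 Y6.84 E0.6242
G1 X-5.23 Y5.23 E0.6723
G1 X-6.84 Y2.83 E0.7203
G1 X-7.40 Y0.00 E0.7683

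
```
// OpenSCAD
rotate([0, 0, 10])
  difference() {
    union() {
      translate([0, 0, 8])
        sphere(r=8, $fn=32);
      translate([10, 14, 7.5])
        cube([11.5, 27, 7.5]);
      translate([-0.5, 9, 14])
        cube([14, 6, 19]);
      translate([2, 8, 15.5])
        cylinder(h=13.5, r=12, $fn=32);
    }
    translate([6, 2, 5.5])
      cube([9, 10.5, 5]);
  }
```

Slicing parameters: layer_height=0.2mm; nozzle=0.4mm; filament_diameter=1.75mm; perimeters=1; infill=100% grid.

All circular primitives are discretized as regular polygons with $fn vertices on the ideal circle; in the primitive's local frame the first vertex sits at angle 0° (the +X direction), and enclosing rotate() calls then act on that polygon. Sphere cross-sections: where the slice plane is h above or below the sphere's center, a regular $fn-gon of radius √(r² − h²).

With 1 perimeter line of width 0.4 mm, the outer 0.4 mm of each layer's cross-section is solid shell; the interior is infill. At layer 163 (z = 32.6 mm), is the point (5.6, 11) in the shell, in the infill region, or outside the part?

infill

At z = 32.6 mm: the sphere does not reach this height (|z−center|=24.600 > r=8); the cube at (10, 14) is not intersected at this z (z outside [7.5, 15]); the 14×6 cube at (-0.5, 9) contributes its full rectangle; the cylinder at (2, 8) is not intersected at this z (z outside [15.5, 29]); Merging all regions: only the 14×6 cube at (-0.5, 9) is present, so the union is just that shape — 1 connected region; the cube at (6, 2) is not intersected at this z (z outside [5.5, 10.5]); Taking the first minus the rest: none of the subtracted shapes is present at this height, so the result so far is unchanged — 1 connected region; (rotated 10° about Z; rotation is an isometry so areas/perimeters/island counts are preserved). Overall, the cross-section is a single solid region. Undo the 10° rotation: the query point maps to (7.425, 9.860) in the un-rotated model frame. The nearest boundary edge runs (-0.50, 9.00)→(13.50, 9.00); distance from the point to it = 0.86 mm. The point is inside the cross-section and 0.86 mm from the nearest boundary — more than the 0.4 mm shell width (1 × 0.4), so it's in the infill interior.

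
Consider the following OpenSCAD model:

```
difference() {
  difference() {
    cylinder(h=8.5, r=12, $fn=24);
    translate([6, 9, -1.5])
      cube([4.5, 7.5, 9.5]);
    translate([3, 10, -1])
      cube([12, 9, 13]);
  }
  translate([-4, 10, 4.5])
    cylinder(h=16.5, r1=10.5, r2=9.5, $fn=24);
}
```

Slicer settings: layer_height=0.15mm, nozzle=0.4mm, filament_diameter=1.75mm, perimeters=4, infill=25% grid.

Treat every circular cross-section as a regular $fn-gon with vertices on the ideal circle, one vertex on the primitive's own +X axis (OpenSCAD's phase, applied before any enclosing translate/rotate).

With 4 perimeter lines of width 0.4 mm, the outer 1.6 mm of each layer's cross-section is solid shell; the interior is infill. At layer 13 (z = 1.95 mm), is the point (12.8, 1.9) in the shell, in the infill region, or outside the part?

At z = 1.95 mm: the cylinder: section is a regular 24-gon, circumradius r=12; the 4.5×7.5 cube at (6, 9) contributes its full rectangle; the cube at (3, 10) is present — its section is the full 12×9 rectangle; Taking the first minus the rest: starting from the r=12 cylinder, the 4.5×7.5 cube at (6, 9) partially overlaps it — only the 1.26 mm² overlap (of its 33.75 mm²) is removed, clipping the outline; the 12×9 cube at (3, 10) partially overlaps it — only the 3.04 mm² overlap (of its 108.00 mm²) is removed, clipping the outline — 1 connected region; the cone at (-4, 10) does not reach this height (z outside [4.5, 21]); Taking the first minus the rest: none of the subtracted shapes is present at this height, so the result so far is unchanged — 1 connected region. Overall, the cross-section is a single solid region. The nearest boundary edge runs (11.59, 3.11)→(12.00, 0.00); distance from the point to it = 1.04 mm. The point is not inside any of the regions above, so it lies outside the cross-section (1.04 mm from the nearest boundary).

outside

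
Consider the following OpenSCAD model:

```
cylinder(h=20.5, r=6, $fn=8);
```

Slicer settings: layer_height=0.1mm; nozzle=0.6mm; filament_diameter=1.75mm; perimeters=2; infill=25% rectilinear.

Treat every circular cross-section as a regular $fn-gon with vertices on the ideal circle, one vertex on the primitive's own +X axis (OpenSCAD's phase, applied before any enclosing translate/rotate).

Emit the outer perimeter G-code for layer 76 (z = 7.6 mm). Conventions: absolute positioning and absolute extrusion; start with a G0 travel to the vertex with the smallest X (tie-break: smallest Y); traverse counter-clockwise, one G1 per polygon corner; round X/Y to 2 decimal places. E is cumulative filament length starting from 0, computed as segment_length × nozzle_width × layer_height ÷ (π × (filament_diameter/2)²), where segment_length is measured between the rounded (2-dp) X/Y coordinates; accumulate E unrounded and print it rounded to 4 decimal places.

G0 X-6.00 Y0.00 Z7.60
G1 X-4.24 Y-4.24 E0.1145
G1 X0.00 Y-6.00 E0.2290
G1 X4.24 Y-4.24 E0.3436
G1 X6.00 Y0.00 E0.4581
G1 X4.24 Y4.24 E0.5726
G1 X0.00 Y6.00 E0.6871
G1 X-4.24 Y4.24 E0.8016
G1 X-6.00 Y0.00 E0.9161

At z = 7.6 mm: the r=6 cylinder gives a regular 8-gon of circumradius 6 (constant along its height). The outline is a single polygon with 8 vertices. Extrusion per mm of travel: 0.6 × 0.1 / (π × 0.875²) = 0.024945. Accumulating E over each segment gives final E = 0.9161.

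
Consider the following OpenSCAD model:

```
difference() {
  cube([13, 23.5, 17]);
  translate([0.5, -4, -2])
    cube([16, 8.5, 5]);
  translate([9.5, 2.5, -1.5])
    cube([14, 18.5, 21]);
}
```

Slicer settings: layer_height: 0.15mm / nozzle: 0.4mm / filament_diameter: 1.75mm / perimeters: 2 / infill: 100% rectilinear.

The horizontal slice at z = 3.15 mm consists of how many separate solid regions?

At z = 3.15 mm: the 13×23.5 cube contributes its full rectangle; the cube at (0.5, -4) does not reach this height (z outside [-2, 3]); the cube at (9.5, 2.5) (footprint 14×18.5) is included at this height; Taking the first minus the rest: starting from the 13×23.5 cube, the 14×18.5 cube at (9.5, 2.5) partially overlaps it — only the 64.75 mm² overlap (of its 259.00 mm²) is removed, clipping the outline — 1 connected region. The result has 1 disconnected region.

1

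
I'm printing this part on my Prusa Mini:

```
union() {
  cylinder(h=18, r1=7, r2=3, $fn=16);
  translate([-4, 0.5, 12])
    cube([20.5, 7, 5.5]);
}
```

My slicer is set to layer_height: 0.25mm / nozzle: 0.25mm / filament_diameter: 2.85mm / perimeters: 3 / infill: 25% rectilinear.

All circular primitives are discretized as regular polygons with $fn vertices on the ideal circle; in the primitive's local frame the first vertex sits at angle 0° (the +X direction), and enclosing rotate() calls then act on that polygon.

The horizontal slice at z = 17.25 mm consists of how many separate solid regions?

1

At z = 17.25 mm: the cone: at t=0.958 of its height the radius interpolates to r₁+(r₂−r₁)t = 3.167, giving a regular 16-gon of that circumradius; the 20.5×7 cube at (-4, 0.5) contributes its full rectangle; Taking the union: the regions partially overlap (shared area 12.23 mm²), so overlapping operands fuse into one piece — 1 connected region. The result has 1 disconnected region.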